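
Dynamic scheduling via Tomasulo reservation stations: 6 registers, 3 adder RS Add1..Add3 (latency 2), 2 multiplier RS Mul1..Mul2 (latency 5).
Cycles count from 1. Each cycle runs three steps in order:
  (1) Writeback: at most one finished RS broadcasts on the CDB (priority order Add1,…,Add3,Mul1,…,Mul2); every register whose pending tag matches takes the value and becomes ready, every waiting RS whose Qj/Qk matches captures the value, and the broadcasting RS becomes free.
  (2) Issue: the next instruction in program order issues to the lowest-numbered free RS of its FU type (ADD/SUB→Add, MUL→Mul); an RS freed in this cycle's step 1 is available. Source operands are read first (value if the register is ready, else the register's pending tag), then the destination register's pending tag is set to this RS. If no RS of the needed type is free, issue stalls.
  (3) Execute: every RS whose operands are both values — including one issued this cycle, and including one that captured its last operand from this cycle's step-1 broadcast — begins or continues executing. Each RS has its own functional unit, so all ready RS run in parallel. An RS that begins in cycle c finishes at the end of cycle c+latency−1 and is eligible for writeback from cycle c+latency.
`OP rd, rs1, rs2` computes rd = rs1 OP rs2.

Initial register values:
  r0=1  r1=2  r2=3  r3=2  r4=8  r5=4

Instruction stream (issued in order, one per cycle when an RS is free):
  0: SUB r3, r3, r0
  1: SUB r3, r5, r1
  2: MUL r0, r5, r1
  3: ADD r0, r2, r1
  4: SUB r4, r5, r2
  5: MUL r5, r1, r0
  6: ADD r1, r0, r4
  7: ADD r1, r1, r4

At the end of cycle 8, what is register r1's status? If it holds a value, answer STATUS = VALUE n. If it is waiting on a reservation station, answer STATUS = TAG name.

STATUS = TAG Add2

c1: issue SUB r3<-Add1 | r0:1,r1:2,r2:3,r3:Add1,r4:8,r5:4
c2: issue SUB r3<-Add2 | r0:1,r1:2,r2:3,r3:Add2,r4:8,r5:4
c3: CDB Add1=1; issue MUL r0<-Mul1 | r0:Mul1,r1:2,r2:3,r3:Add2,r4:8,r5:4
c4: CDB Add2=2; issue ADD r0<-Add1 | r0:Add1,r1:2,r2:3,r3:2,r4:8,r5:4
c5: issue SUB r4<-Add2 | r0:Add1,r1:2,r2:3,r3:2,r4:Add2,r5:4
c6: CDB Add1=5; issue MUL r5<-Mul2 | r0:5,r1:2,r2:3,r3:2,r4:Add2,r5:Mul2
c7: CDB Add2=1; issue ADD r1<-Add1 | r0:5,r1:Add1,r2:3,r3:2,r4:1,r5:Mul2
c8: CDB Mul1=8; issue ADD r1<-Add2 | r0:5,r1:Add2,r2:3,r3:2,r4:1,r5:Mul2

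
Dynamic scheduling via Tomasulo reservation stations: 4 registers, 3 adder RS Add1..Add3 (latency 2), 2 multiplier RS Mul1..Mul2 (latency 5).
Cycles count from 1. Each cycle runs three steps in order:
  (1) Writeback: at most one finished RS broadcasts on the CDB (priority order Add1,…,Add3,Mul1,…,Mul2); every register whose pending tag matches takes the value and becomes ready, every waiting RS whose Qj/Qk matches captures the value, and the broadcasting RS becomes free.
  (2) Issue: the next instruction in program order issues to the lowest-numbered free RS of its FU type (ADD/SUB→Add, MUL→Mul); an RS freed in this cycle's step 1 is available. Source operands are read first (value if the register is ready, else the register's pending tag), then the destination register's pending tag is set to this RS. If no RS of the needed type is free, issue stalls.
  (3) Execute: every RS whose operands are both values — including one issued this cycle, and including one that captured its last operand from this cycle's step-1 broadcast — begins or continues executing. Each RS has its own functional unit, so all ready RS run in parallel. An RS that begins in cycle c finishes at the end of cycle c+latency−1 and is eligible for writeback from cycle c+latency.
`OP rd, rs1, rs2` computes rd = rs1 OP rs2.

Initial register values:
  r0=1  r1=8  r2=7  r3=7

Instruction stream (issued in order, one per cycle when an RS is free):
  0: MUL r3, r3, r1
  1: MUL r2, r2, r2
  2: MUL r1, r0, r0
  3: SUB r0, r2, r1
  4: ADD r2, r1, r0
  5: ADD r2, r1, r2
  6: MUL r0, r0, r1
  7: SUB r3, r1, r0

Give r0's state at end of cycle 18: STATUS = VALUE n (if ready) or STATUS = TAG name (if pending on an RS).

STATUS = VALUE 48

c1: issue MUL r3<-Mul1 | r0:1,r1:8,r2:7,r3:Mul1
c2: issue MUL r2<-Mul2 | r0:1,r1:8,r2:Mul2,r3:Mul1
c3: stall | r0:1,r1:8,r2:Mul2,r3:Mul1
c4: stall | r0:1,r1:8,r2:Mul2,r3:Mul1
c5: stall | r0:1,r1:8,r2:Mul2,r3:Mul1
c6: CDB Mul1=56; issue MUL r1<-Mul1 | r0:1,r1:Mul1,r2:Mul2,r3:56
c7: CDB Mul2=49; issue SUB r0<-Add1 | r0:Add1,r1:Mul1,r2:49,r3:56
c8: issue ADD r2<-Add2 | r0:Add1,r1:Mul1,r2:Add2,r3:56
c9: issue ADD r2<-Add3 | r0:Add1,r1:Mul1,r2:Add3,r3:56
c10: issue MUL r0<-Mul2 | r0:Mul2,r1:Mul1,r2:Add3,r3:56
c11: CDB Mul1=1; stall | r0:Mul2,r1:1,r2:Add3,r3:56
c12: stall | r0:Mul2,r1:1,r2:Add3,r3:56
c13: CDB Add1=48; issue SUB r3<-Add1 | r0:Mul2,r1:1,r2:Add3,r3:Add1
c14: - | r0:Mul2,r1:1,r2:Add3,r3:Add1
c15: CDB Add2=49 | r0:Mul2,r1:1,r2:Add3,r3:Add1
c16: - | r0:Mul2,r1:1,r2:Add3,r3:Add1
c17: CDB Add3=50 | r0:Mul2,r1:1,r2:50,r3:Add1
c18: CDB Mul2=48 | r0:48,r1:1,r2:50,r3:Add1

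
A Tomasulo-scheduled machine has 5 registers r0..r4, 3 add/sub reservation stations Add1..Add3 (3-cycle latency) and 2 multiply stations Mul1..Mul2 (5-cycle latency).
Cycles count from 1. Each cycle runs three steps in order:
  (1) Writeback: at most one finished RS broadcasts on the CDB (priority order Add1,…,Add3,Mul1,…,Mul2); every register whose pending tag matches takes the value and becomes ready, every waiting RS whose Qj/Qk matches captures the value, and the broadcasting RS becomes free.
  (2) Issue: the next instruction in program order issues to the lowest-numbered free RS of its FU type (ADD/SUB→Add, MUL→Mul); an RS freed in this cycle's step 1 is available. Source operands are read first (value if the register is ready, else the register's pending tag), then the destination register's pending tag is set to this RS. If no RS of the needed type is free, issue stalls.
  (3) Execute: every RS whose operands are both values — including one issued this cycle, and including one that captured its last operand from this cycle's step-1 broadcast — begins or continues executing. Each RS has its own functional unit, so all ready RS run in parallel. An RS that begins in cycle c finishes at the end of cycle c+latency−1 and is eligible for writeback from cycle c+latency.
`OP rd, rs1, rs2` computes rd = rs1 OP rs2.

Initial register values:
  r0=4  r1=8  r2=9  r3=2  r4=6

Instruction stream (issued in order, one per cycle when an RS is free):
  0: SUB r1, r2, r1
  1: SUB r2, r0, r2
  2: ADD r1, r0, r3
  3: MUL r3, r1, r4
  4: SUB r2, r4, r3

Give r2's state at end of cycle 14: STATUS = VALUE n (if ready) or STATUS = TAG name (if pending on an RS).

STATUS = VALUE -30

c1: issue SUB r1<-Add1 | r0:4,r1:Add1,r2:9,r3:2,r4:6
c2: issue SUB r2<-Add2 | r0:4,r1:Add1,r2:Add2,r3:2,r4:6
c3: issue ADD r1<-Add3 | r0:4,r1:Add3,r2:Add2,r3:2,r4:6
c4: CDB Add1=1; issue MUL r3<-Mul1 | r0:4,r1:Add3,r2:Add2,r3:Mul1,r4:6
c5: CDB Add2=-5; issue SUB r2<-Add1 | r0:4,r1:Add3,r2:Add1,r3:Mul1,r4:6
c6: CDB Add3=6 | r0:4,r1:6,r2:Add1,r3:Mul1,r4:6
c7: - | r0:4,r1:6,r2:Add1,r3:Mul1,r4:6
c8: - | r0:4,r1:6,r2:Add1,r3:Mul1,r4:6
c9: - | r0:4,r1:6,r2:Add1,r3:Mul1,r4:6
c10: - | r0:4,r1:6,r2:Add1,r3:Mul1,r4:6
c11: CDB Mul1=36 | r0:4,r1:6,r2:Add1,r3:36,r4:6
c12: - | r0:4,r1:6,r2:Add1,r3:36,r4:6
c13: - | r0:4,r1:6,r2:Add1,r3:36,r4:6
c14: CDB Add1=-30 | r0:4,r1:6,r2:-30,r3:36,r4:6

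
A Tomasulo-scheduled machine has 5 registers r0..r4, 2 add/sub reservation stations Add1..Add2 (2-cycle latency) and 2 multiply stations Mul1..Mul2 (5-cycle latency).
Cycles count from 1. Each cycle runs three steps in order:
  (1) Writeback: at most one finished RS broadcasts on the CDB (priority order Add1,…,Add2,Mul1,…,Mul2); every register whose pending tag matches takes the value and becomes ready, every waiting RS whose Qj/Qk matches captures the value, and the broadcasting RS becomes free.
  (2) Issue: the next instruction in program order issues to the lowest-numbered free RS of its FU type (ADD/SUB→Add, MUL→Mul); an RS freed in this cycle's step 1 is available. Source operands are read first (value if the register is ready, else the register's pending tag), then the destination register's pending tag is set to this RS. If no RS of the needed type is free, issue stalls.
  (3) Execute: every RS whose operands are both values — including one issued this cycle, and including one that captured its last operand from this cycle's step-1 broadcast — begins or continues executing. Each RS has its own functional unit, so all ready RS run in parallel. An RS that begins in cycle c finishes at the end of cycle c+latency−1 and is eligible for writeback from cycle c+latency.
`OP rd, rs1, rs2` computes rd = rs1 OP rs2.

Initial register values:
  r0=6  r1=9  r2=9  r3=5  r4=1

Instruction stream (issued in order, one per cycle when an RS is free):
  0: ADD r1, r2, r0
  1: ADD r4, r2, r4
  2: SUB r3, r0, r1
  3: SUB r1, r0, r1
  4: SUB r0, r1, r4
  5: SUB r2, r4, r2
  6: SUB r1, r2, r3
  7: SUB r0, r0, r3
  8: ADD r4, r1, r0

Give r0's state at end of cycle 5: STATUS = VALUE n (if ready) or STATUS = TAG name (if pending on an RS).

cycle 1: issue ADD r1<-Add1 // r0:6,r1:Add1,r2:9,r3:5,r4:1
cycle 2: issue ADD r4<-Add2 // r0:6,r1:Add1,r2:9,r3:5,r4:Add2
cycle 3: CDB Add1=15; issue SUB r3<-Add1 // r0:6,r1:15,r2:9,r3:Add1,r4:Add2
cycle 4: CDB Add2=10; issue SUB r1<-Add2 // r0:6,r1:Add2,r2:9,r3:Add1,r4:10
cycle 5: CDB Add1=-9; issue SUB r0<-Add1 // r0:Add1,r1:Add2,r2:9,r3:-9,r4:10

STATUS = TAG Add1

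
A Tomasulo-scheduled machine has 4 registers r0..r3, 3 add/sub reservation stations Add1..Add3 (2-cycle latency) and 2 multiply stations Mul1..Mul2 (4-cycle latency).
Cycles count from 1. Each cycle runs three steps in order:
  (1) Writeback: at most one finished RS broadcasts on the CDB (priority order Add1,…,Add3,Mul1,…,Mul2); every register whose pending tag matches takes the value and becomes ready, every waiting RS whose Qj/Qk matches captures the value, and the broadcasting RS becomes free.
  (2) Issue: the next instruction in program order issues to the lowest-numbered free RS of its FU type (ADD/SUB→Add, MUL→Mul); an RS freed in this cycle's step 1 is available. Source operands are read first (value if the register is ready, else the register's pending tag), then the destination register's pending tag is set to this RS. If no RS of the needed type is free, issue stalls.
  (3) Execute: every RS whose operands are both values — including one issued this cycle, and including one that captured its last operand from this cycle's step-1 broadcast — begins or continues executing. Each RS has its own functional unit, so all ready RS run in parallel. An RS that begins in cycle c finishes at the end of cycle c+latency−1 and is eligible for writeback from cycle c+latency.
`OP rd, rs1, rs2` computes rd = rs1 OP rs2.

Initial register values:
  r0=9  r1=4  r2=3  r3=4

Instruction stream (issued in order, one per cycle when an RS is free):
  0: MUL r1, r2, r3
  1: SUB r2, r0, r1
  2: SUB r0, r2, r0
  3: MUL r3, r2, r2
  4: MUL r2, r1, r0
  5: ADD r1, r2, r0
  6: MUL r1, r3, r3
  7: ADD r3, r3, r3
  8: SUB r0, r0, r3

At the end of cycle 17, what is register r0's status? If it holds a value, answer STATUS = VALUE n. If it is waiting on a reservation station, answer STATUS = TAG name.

STATUS = VALUE -30

  c1: issue MUL r1<-Mul1  regs: r0:9,r1:Mul1,r2:3,r3:4
  c2: issue SUB r2<-Add1  regs: r0:9,r1:Mul1,r2:Add1,r3:4
  c3: issue SUB r0<-Add2  regs: r0:Add2,r1:Mul1,r2:Add1,r3:4
  c4: issue MUL r3<-Mul2  regs: r0:Add2,r1:Mul1,r2:Add1,r3:Mul2
  c5: CDB Mul1=12; issue MUL r2<-Mul1  regs: r0:Add2,r1:12,r2:Mul1,r3:Mul2
  c6: issue ADD r1<-Add3  regs: r0:Add2,r1:Add3,r2:Mul1,r3:Mul2
  c7: CDB Add1=-3; stall  regs: r0:Add2,r1:Add3,r2:Mul1,r3:Mul2
  c8: stall  regs: r0:Add2,r1:Add3,r2:Mul1,r3:Mul2
  c9: CDB Add2=-12; stall  regs: r0:-12,r1:Add3,r2:Mul1,r3:Mul2
  c10: stall  regs: r0:-12,r1:Add3,r2:Mul1,r3:Mul2
  c11: CDB Mul2=9; issue MUL r1<-Mul2  regs: r0:-12,r1:Mul2,r2:Mul1,r3:9
  c12: issue ADD r3<-Add1  regs: r0:-12,r1:Mul2,r2:Mul1,r3:Add1
  c13: CDB Mul1=-144; issue SUB r0<-Add2  regs: r0:Add2,r1:Mul2,r2:-144,r3:Add1
  c14: CDB Add1=18  regs: r0:Add2,r1:Mul2,r2:-144,r3:18
  c15: CDB Add3=-156  regs: r0:Add2,r1:Mul2,r2:-144,r3:18
  c16: CDB Add2=-30  regs: r0:-30,r1:Mul2,r2:-144,r3:18
  c17: CDB Mul2=81  regs: r0:-30,r1:81,r2:-144,r3:18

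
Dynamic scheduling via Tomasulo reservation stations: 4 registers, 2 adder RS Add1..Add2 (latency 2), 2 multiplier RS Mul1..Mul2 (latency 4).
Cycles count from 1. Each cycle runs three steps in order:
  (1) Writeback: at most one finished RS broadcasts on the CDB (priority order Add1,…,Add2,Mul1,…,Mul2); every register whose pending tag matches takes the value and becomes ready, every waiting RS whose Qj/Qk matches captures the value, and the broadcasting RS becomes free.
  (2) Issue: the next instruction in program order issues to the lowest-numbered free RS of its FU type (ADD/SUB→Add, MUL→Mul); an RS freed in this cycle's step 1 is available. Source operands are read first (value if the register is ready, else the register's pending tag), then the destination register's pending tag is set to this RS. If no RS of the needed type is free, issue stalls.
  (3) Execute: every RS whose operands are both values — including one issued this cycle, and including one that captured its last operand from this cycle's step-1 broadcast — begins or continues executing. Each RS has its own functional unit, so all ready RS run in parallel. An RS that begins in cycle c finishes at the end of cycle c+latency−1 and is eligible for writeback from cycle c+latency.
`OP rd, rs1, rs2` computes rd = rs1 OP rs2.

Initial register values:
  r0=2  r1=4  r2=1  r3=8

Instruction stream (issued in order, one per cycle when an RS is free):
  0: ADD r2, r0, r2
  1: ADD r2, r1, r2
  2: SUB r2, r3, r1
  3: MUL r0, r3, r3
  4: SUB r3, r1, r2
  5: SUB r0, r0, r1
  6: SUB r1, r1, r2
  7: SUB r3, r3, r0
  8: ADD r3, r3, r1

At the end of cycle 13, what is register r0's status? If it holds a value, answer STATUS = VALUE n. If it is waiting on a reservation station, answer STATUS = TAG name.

c1: issue ADD r2<-Add1 | r0:2,r1:4,r2:Add1,r3:8
c2: issue ADD r2<-Add2 | r0:2,r1:4,r2:Add2,r3:8
c3: CDB Add1=3; issue SUB r2<-Add1 | r0:2,r1:4,r2:Add1,r3:8
c4: issue MUL r0<-Mul1 | r0:Mul1,r1:4,r2:Add1,r3:8
c5: CDB Add1=4; issue SUB r3<-Add1 | r0:Mul1,r1:4,r2:4,r3:Add1
c6: CDB Add2=7; issue SUB r0<-Add2 | r0:Add2,r1:4,r2:4,r3:Add1
c7: CDB Add1=0; issue SUB r1<-Add1 | r0:Add2,r1:Add1,r2:4,r3:0
c8: CDB Mul1=64; stall | r0:Add2,r1:Add1,r2:4,r3:0
c9: CDB Add1=0; issue SUB r3<-Add1 | r0:Add2,r1:0,r2:4,r3:Add1
c10: CDB Add2=60; issue ADD r3<-Add2 | r0:60,r1:0,r2:4,r3:Add2
c11: - | r0:60,r1:0,r2:4,r3:Add2
c12: CDB Add1=-60 | r0:60,r1:0,r2:4,r3:Add2
c13: - | r0:60,r1:0,r2:4,r3:Add2

STATUS = VALUE 60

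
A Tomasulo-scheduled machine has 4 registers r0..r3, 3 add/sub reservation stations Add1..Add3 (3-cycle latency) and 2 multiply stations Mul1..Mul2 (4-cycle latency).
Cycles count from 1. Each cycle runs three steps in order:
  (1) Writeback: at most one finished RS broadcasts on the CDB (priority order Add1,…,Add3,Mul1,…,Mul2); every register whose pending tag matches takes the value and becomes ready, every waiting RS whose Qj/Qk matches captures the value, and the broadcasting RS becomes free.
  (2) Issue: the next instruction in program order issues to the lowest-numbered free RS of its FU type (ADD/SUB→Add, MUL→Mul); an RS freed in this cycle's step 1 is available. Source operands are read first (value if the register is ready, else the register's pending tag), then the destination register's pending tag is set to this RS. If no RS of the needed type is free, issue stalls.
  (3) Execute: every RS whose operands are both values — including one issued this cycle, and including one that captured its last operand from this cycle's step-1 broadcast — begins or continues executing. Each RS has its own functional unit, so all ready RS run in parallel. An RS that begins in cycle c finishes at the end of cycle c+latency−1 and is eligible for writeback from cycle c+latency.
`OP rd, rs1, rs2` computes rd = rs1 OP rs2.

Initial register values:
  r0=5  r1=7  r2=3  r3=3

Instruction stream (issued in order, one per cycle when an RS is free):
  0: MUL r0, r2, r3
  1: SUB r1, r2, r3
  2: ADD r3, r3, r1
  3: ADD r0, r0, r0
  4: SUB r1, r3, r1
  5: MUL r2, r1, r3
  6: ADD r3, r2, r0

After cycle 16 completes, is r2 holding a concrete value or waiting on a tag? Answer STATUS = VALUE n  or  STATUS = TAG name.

c1: issue MUL r0<-Mul1 | r0:Mul1,r1:7,r2:3,r3:3
c2: issue SUB r1<-Add1 | r0:Mul1,r1:Add1,r2:3,r3:3
c3: issue ADD r3<-Add2 | r0:Mul1,r1:Add1,r2:3,r3:Add2
c4: issue ADD r0<-Add3 | r0:Add3,r1:Add1,r2:3,r3:Add2
c5: CDB Add1=0; issue SUB r1<-Add1 | r0:Add3,r1:Add1,r2:3,r3:Add2
c6: CDB Mul1=9; issue MUL r2<-Mul1 | r0:Add3,r1:Add1,r2:Mul1,r3:Add2
c7: stall | r0:Add3,r1:Add1,r2:Mul1,r3:Add2
c8: CDB Add2=3; issue ADD r3<-Add2 | r0:Add3,r1:Add1,r2:Mul1,r3:Add2
c9: CDB Add3=18 | r0:18,r1:Add1,r2:Mul1,r3:Add2
c10: - | r0:18,r1:Add1,r2:Mul1,r3:Add2
c11: CDB Add1=3 | r0:18,r1:3,r2:Mul1,r3:Add2
c12: - | r0:18,r1:3,r2:Mul1,r3:Add2
c13: - | r0:18,r1:3,r2:Mul1,r3:Add2
c14: - | r0:18,r1:3,r2:Mul1,r3:Add2
c15: CDB Mul1=9 | r0:18,r1:3,r2:9,r3:Add2
c16: - | r0:18,r1:3,r2:9,r3:Add2

STATUS = VALUE 9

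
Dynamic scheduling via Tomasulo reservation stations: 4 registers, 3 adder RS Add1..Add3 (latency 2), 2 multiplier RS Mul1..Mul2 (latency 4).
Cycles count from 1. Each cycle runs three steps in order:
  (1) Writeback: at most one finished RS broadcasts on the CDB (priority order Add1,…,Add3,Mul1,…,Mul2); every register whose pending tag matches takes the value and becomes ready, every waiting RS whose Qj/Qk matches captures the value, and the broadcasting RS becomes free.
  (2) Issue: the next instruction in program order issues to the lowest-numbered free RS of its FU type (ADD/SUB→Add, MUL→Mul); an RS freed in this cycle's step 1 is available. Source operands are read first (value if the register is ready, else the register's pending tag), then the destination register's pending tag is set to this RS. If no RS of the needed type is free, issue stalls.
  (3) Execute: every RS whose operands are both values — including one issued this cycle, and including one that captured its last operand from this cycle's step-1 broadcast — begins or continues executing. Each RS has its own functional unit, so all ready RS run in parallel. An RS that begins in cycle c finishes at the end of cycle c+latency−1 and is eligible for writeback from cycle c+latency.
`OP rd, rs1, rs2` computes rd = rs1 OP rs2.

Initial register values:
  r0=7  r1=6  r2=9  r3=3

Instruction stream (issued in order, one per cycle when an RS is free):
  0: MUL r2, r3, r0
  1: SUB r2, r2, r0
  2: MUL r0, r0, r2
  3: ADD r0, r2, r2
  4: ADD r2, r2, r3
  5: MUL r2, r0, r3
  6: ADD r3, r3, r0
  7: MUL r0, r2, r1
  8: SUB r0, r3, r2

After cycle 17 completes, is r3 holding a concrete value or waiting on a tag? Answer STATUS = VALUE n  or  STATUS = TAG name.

STATUS = VALUE 31

  c1: issue MUL r2<-Mul1  regs: r0:7,r1:6,r2:Mul1,r3:3
  c2: issue SUB r2<-Add1  regs: r0:7,r1:6,r2:Add1,r3:3
  c3: issue MUL r0<-Mul2  regs: r0:Mul2,r1:6,r2:Add1,r3:3
  c4: issue ADD r0<-Add2  regs: r0:Add2,r1:6,r2:Add1,r3:3
  c5: CDB Mul1=21; issue ADD r2<-Add3  regs: r0:Add2,r1:6,r2:Add3,r3:3
  c6: issue MUL r2<-Mul1  regs: r0:Add2,r1:6,r2:Mul1,r3:3
  c7: CDB Add1=14; issue ADD r3<-Add1  regs: r0:Add2,r1:6,r2:Mul1,r3:Add1
  c8: stall  regs: r0:Add2,r1:6,r2:Mul1,r3:Add1
  c9: CDB Add2=28; stall  regs: r0:28,r1:6,r2:Mul1,r3:Add1
  c10: CDB Add3=17; stall  regs: r0:28,r1:6,r2:Mul1,r3:Add1
  c11: CDB Add1=31; stall  regs: r0:28,r1:6,r2:Mul1,r3:31
  c12: CDB Mul2=98; issue MUL r0<-Mul2  regs: r0:Mul2,r1:6,r2:Mul1,r3:31
  c13: CDB Mul1=84; issue SUB r0<-Add1  regs: r0:Add1,r1:6,r2:84,r3:31
  c14: -  regs: r0:Add1,r1:6,r2:84,r3:31
  c15: CDB Add1=-53  regs: r0:-53,r1:6,r2:84,r3:31
  c16: -  regs: r0:-53,r1:6,r2:84,r3:31
  c17: CDB Mul2=504  regs: r0:-53,r1:6,r2:84,r3:31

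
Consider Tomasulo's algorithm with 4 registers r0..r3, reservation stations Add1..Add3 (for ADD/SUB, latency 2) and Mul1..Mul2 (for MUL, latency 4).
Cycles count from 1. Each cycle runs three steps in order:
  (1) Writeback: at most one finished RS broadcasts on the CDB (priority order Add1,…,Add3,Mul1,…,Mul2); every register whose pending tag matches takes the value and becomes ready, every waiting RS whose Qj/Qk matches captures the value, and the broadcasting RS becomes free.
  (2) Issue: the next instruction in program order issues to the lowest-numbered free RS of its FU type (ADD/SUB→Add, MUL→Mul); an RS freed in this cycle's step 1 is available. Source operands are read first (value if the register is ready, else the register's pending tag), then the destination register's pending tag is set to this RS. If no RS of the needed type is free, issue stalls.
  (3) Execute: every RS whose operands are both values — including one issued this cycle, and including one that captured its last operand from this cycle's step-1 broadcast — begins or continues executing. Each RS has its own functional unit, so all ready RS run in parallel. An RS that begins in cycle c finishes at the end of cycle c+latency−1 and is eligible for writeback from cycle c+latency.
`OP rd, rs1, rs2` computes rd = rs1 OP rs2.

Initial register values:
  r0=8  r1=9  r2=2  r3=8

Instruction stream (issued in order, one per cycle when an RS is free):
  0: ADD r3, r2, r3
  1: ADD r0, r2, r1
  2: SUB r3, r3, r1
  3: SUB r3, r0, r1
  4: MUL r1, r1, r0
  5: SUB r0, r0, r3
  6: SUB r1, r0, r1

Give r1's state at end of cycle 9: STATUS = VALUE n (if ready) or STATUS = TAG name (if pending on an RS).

STATUS = TAG Add2

c1: issue ADD r3<-Add1 | r0:8,r1:9,r2:2,r3:Add1
c2: issue ADD r0<-Add2 | r0:Add2,r1:9,r2:2,r3:Add1
c3: CDB Add1=10; issue SUB r3<-Add1 | r0:Add2,r1:9,r2:2,r3:Add1
c4: CDB Add2=11; issue SUB r3<-Add2 | r0:11,r1:9,r2:2,r3:Add2
c5: CDB Add1=1; issue MUL r1<-Mul1 | r0:11,r1:Mul1,r2:2,r3:Add2
c6: CDB Add2=2; issue SUB r0<-Add1 | r0:Add1,r1:Mul1,r2:2,r3:2
c7: issue SUB r1<-Add2 | r0:Add1,r1:Add2,r2:2,r3:2
c8: CDB Add1=9 | r0:9,r1:Add2,r2:2,r3:2
c9: CDB Mul1=99 | r0:9,r1:Add2,r2:2,r3:2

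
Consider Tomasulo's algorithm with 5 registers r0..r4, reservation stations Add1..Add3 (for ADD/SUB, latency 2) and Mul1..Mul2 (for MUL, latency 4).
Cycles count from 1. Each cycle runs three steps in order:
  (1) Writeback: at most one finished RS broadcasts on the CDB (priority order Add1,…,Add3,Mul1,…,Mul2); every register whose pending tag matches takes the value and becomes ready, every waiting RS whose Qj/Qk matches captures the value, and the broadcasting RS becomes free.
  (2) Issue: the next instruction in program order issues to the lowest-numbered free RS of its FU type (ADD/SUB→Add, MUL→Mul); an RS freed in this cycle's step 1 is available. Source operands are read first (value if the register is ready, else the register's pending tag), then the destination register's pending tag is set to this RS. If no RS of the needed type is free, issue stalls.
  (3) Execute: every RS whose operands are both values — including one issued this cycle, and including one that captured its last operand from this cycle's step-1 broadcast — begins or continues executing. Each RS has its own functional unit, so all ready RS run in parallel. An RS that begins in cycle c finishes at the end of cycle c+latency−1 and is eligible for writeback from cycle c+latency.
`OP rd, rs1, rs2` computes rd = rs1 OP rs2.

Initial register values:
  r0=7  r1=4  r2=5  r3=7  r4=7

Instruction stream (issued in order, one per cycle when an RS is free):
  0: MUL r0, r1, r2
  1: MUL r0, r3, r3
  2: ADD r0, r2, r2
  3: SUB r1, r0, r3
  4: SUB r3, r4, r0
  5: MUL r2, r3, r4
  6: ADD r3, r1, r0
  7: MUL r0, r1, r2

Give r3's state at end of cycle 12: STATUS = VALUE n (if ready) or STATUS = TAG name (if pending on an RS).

STATUS = VALUE 13

c1: issue MUL r0<-Mul1 | r0:Mul1,r1:4,r2:5,r3:7,r4:7
c2: issue MUL r0<-Mul2 | r0:Mul2,r1:4,r2:5,r3:7,r4:7
c3: issue ADD r0<-Add1 | r0:Add1,r1:4,r2:5,r3:7,r4:7
c4: issue SUB r1<-Add2 | r0:Add1,r1:Add2,r2:5,r3:7,r4:7
c5: CDB Add1=10; issue SUB r3<-Add1 | r0:10,r1:Add2,r2:5,r3:Add1,r4:7
c6: CDB Mul1=20; issue MUL r2<-Mul1 | r0:10,r1:Add2,r2:Mul1,r3:Add1,r4:7
c7: CDB Add1=-3; issue ADD r3<-Add1 | r0:10,r1:Add2,r2:Mul1,r3:Add1,r4:7
c8: CDB Add2=3; stall | r0:10,r1:3,r2:Mul1,r3:Add1,r4:7
c9: CDB Mul2=49; issue MUL r0<-Mul2 | r0:Mul2,r1:3,r2:Mul1,r3:Add1,r4:7
c10: CDB Add1=13 | r0:Mul2,r1:3,r2:Mul1,r3:13,r4:7
c11: CDB Mul1=-21 | r0:Mul2,r1:3,r2:-21,r3:13,r4:7
c12: - | r0:Mul2,r1:3,r2:-21,r3:13,r4:7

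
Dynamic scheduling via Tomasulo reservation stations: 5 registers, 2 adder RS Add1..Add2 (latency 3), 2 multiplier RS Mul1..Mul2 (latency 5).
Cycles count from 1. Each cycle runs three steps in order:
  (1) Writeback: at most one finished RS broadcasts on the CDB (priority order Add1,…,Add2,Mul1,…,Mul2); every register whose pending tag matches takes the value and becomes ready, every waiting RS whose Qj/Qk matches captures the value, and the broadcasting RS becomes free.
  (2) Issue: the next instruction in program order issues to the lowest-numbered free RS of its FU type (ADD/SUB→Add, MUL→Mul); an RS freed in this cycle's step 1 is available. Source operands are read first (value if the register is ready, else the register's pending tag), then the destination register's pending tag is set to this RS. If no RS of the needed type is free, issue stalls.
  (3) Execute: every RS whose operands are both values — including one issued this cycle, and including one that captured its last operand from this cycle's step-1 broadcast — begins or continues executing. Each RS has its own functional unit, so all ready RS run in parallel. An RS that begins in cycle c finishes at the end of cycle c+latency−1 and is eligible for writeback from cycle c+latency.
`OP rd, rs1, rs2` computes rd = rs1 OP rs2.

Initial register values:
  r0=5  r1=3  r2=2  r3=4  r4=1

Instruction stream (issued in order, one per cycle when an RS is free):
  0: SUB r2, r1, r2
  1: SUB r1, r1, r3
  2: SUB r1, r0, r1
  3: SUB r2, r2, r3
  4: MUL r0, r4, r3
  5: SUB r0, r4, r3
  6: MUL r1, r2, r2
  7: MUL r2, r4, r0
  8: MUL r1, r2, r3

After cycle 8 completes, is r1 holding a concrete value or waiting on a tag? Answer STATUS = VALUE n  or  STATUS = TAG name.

STATUS = VALUE 6

c1: issue SUB r2<-Add1 | r0:5,r1:3,r2:Add1,r3:4,r4:1
c2: issue SUB r1<-Add2 | r0:5,r1:Add2,r2:Add1,r3:4,r4:1
c3: stall | r0:5,r1:Add2,r2:Add1,r3:4,r4:1
c4: CDB Add1=1; issue SUB r1<-Add1 | r0:5,r1:Add1,r2:1,r3:4,r4:1
c5: CDB Add2=-1; issue SUB r2<-Add2 | r0:5,r1:Add1,r2:Add2,r3:4,r4:1
c6: issue MUL r0<-Mul1 | r0:Mul1,r1:Add1,r2:Add2,r3:4,r4:1
c7: stall | r0:Mul1,r1:Add1,r2:Add2,r3:4,r4:1
c8: CDB Add1=6; issue SUB r0<-Add1 | r0:Add1,r1:6,r2:Add2,r3:4,r4:1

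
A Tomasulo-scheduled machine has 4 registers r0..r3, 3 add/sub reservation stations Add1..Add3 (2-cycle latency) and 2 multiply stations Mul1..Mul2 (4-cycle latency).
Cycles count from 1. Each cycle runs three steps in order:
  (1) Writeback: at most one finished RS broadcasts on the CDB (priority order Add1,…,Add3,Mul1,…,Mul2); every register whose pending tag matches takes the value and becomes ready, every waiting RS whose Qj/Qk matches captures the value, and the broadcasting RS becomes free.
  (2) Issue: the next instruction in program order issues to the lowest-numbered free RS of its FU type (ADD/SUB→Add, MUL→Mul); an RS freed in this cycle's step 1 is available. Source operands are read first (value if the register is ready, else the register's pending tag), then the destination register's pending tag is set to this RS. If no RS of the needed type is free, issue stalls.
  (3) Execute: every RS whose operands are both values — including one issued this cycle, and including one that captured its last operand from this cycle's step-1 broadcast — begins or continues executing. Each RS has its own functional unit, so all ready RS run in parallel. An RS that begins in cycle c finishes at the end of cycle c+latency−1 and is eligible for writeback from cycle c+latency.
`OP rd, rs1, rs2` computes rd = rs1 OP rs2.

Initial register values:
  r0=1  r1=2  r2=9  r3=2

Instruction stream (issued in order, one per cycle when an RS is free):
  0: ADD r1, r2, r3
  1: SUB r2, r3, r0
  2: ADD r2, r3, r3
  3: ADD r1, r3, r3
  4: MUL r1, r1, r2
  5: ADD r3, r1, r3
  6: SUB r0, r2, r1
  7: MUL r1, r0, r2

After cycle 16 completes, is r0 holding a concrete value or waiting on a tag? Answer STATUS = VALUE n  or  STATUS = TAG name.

c1: issue ADD r1<-Add1 | r0:1,r1:Add1,r2:9,r3:2
c2: issue SUB r2<-Add2 | r0:1,r1:Add1,r2:Add2,r3:2
c3: CDB Add1=11; issue ADD r2<-Add1 | r0:1,r1:11,r2:Add1,r3:2
c4: CDB Add2=1; issue ADD r1<-Add2 | r0:1,r1:Add2,r2:Add1,r3:2
c5: CDB Add1=4; issue MUL r1<-Mul1 | r0:1,r1:Mul1,r2:4,r3:2
c6: CDB Add2=4; issue ADD r3<-Add1 | r0:1,r1:Mul1,r2:4,r3:Add1
c7: issue SUB r0<-Add2 | r0:Add2,r1:Mul1,r2:4,r3:Add1
c8: issue MUL r1<-Mul2 | r0:Add2,r1:Mul2,r2:4,r3:Add1
c9: - | r0:Add2,r1:Mul2,r2:4,r3:Add1
c10: CDB Mul1=16 | r0:Add2,r1:Mul2,r2:4,r3:Add1
c11: - | r0:Add2,r1:Mul2,r2:4,r3:Add1
c12: CDB Add1=18 | r0:Add2,r1:Mul2,r2:4,r3:18
c13: CDB Add2=-12 | r0:-12,r1:Mul2,r2:4,r3:18
c14: - | r0:-12,r1:Mul2,r2:4,r3:18
c15: - | r0:-12,r1:Mul2,r2:4,r3:18
c16: - | r0:-12,r1:Mul2,r2:4,r3:18

STATUS = VALUE -12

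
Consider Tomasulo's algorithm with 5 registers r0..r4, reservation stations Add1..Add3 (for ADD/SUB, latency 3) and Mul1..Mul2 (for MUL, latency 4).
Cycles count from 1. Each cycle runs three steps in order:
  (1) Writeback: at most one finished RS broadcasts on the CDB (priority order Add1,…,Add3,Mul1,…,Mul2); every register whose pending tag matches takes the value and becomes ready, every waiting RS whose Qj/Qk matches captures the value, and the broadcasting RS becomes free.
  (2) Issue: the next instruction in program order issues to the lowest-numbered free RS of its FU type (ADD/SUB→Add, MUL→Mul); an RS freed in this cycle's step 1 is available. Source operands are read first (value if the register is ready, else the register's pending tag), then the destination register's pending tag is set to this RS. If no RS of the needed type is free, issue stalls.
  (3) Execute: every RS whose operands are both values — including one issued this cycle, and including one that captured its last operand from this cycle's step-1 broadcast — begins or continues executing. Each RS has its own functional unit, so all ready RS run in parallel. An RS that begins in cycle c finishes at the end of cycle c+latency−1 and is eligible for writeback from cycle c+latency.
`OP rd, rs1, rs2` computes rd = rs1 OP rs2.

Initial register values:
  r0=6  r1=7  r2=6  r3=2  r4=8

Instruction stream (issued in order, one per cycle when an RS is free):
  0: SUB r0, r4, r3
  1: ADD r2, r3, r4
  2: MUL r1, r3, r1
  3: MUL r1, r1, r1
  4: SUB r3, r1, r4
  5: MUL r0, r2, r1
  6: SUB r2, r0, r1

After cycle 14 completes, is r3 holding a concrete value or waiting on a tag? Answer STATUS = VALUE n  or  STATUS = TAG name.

STATUS = VALUE 188

cycle 1: issue SUB r0<-Add1 // r0:Add1,r1:7,r2:6,r3:2,r4:8
cycle 2: issue ADD r2<-Add2 // r0:Add1,r1:7,r2:Add2,r3:2,r4:8
cycle 3: issue MUL r1<-Mul1 // r0:Add1,r1:Mul1,r2:Add2,r3:2,r4:8
cycle 4: CDB Add1=6; issue MUL r1<-Mul2 // r0:6,r1:Mul2,r2:Add2,r3:2,r4:8
cycle 5: CDB Add2=10; issue SUB r3<-Add1 // r0:6,r1:Mul2,r2:10,r3:Add1,r4:8
cycle 6: stall // r0:6,r1:Mul2,r2:10,r3:Add1,r4:8
cycle 7: CDB Mul1=14; issue MUL r0<-Mul1 // r0:Mul1,r1:Mul2,r2:10,r3:Add1,r4:8
cycle 8: issue SUB r2<-Add2 // r0:Mul1,r1:Mul2,r2:Add2,r3:Add1,r4:8
cycle 9: - // r0:Mul1,r1:Mul2,r2:Add2,r3:Add1,r4:8
cycle 10: - // r0:Mul1,r1:Mul2,r2:Add2,r3:Add1,r4:8
cycle 11: CDB Mul2=196 // r0:Mul1,r1:196,r2:Add2,r3:Add1,r4:8
cycle 12: - // r0:Mul1,r1:196,r2:Add2,r3:Add1,r4:8
cycle 13: - // r0:Mul1,r1:196,r2:Add2,r3:Add1,r4:8
cycle 14: CDB Add1=188 // r0:Mul1,r1:196,r2:Add2,r3:188,r4:8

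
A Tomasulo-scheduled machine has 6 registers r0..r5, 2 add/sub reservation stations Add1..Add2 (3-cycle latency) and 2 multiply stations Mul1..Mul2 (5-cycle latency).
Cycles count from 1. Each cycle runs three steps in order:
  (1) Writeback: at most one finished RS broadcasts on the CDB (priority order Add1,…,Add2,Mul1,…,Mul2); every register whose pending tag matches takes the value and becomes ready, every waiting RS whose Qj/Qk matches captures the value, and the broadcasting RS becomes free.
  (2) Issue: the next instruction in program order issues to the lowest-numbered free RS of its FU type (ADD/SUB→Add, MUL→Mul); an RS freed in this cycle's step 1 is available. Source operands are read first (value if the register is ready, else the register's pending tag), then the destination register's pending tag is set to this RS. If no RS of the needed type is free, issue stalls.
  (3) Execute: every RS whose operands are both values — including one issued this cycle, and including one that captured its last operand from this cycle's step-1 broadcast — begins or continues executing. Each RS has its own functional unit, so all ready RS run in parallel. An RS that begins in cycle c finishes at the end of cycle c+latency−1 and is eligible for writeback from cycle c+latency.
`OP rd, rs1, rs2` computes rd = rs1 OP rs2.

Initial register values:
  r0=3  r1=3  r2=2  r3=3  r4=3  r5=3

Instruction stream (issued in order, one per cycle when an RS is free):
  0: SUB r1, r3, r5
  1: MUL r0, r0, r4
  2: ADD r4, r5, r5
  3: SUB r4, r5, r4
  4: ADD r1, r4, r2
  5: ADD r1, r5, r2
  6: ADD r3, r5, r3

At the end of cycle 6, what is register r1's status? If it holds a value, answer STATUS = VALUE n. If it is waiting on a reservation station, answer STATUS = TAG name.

c1: issue SUB r1<-Add1 | r0:3,r1:Add1,r2:2,r3:3,r4:3,r5:3
c2: issue MUL r0<-Mul1 | r0:Mul1,r1:Add1,r2:2,r3:3,r4:3,r5:3
c3: issue ADD r4<-Add2 | r0:Mul1,r1:Add1,r2:2,r3:3,r4:Add2,r5:3
c4: CDB Add1=0; issue SUB r4<-Add1 | r0:Mul1,r1:0,r2:2,r3:3,r4:Add1,r5:3
c5: stall | r0:Mul1,r1:0,r2:2,r3:3,r4:Add1,r5:3
c6: CDB Add2=6; issue ADD r1<-Add2 | r0:Mul1,r1:Add2,r2:2,r3:3,r4:Add1,r5:3

STATUS = TAG Add2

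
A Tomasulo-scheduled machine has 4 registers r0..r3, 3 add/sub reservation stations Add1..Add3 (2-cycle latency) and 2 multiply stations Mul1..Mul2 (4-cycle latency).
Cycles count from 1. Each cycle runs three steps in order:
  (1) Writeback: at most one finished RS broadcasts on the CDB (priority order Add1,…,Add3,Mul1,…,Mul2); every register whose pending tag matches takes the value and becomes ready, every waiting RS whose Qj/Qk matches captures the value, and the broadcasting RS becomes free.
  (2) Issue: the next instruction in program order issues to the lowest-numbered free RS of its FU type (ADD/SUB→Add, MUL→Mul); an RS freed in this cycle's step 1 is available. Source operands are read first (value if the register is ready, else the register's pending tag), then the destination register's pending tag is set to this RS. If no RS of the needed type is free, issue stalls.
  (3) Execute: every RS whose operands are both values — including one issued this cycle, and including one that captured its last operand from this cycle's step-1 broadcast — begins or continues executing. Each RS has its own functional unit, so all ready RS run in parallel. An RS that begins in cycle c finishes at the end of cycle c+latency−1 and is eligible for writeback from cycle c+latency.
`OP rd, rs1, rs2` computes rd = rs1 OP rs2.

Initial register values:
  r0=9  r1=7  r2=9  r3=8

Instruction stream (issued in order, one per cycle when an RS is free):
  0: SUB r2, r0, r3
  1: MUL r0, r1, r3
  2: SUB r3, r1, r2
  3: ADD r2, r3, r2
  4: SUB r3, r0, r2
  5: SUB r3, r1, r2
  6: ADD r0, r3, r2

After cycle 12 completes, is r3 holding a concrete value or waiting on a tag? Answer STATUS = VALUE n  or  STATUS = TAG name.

STATUS = VALUE 0

  c1: issue SUB r2<-Add1  regs: r0:9,r1:7,r2:Add1,r3:8
  c2: issue MUL r0<-Mul1  regs: r0:Mul1,r1:7,r2:Add1,r3:8
  c3: CDB Add1=1; issue SUB r3<-Add1  regs: r0:Mul1,r1:7,r2:1,r3:Add1
  c4: issue ADD r2<-Add2  regs: r0:Mul1,r1:7,r2:Add2,r3:Add1
  c5: CDB Add1=6; issue SUB r3<-Add1  regs: r0:Mul1,r1:7,r2:Add2,r3:Add1
  c6: CDB Mul1=56; issue SUB r3<-Add3  regs: r0:56,r1:7,r2:Add2,r3:Add3
  c7: CDB Add2=7; issue ADD r0<-Add2  regs: r0:Add2,r1:7,r2:7,r3:Add3
  c8: -  regs: r0:Add2,r1:7,r2:7,r3:Add3
  c9: CDB Add1=49  regs: r0:Add2,r1:7,r2:7,r3:Add3
  c10: CDB Add3=0  regs: r0:Add2,r1:7,r2:7,r3:0
  c11: -  regs: r0:Add2,r1:7,r2:7,r3:0
  c12: CDB Add2=7  regs: r0:7,r1:7,r2:7,r3:0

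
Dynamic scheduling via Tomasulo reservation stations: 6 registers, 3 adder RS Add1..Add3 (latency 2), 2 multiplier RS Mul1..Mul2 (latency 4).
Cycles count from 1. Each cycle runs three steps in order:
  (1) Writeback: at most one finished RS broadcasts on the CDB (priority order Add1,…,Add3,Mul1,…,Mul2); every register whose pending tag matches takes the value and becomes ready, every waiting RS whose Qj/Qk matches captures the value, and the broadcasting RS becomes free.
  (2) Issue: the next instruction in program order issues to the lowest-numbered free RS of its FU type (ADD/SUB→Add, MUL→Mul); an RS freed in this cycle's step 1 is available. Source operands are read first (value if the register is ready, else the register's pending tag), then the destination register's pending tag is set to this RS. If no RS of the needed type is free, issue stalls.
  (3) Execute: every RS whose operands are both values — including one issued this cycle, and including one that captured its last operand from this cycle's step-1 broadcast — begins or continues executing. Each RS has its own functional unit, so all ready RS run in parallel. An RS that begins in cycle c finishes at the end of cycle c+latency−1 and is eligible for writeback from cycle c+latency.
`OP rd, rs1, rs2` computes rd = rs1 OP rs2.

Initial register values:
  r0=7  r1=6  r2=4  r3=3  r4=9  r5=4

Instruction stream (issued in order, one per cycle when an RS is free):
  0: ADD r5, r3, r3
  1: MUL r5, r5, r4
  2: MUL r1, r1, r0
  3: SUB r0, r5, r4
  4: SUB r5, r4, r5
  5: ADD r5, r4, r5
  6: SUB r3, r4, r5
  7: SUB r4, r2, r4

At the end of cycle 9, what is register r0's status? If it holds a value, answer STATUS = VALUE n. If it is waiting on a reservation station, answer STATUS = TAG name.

cycle 1: issue ADD r5<-Add1 // r0:7,r1:6,r2:4,r3:3,r4:9,r5:Add1
cycle 2: issue MUL r5<-Mul1 // r0:7,r1:6,r2:4,r3:3,r4:9,r5:Mul1
cycle 3: CDB Add1=6; issue MUL r1<-Mul2 // r0:7,r1:Mul2,r2:4,r3:3,r4:9,r5:Mul1
cycle 4: issue SUB r0<-Add1 // r0:Add1,r1:Mul2,r2:4,r3:3,r4:9,r5:Mul1
cycle 5: issue SUB r5<-Add2 // r0:Add1,r1:Mul2,r2:4,r3:3,r4:9,r5:Add2
cycle 6: issue ADD r5<-Add3 // r0:Add1,r1:Mul2,r2:4,r3:3,r4:9,r5:Add3
cycle 7: CDB Mul1=54; stall // r0:Add1,r1:Mul2,r2:4,r3:3,r4:9,r5:Add3
cycle 8: CDB Mul2=42; stall // r0:Add1,r1:42,r2:4,r3:3,r4:9,r5:Add3
cycle 9: CDB Add1=45; issue SUB r3<-Add1 // r0:45,r1:42,r2:4,r3:Add1,r4:9,r5:Add3

STATUS = VALUE 45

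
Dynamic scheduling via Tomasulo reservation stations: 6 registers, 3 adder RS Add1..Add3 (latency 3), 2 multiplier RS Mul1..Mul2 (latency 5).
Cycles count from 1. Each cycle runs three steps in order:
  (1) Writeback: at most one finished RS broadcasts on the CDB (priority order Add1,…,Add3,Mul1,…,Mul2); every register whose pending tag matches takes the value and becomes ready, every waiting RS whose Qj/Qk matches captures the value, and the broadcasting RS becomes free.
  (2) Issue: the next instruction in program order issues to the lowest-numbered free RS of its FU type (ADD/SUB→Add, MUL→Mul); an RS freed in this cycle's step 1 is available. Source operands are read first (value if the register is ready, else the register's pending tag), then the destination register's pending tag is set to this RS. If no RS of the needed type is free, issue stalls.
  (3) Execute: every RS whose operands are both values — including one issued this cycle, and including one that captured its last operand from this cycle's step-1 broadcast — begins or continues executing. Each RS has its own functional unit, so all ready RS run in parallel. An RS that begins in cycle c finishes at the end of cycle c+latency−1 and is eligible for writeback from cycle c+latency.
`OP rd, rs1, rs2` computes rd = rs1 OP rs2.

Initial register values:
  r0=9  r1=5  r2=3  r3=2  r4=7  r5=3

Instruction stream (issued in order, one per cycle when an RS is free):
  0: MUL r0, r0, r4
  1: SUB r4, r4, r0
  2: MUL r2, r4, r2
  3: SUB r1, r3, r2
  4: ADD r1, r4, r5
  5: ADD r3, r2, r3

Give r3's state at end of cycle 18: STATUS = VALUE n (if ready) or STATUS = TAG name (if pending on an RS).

cycle 1: issue MUL r0<-Mul1 // r0:Mul1,r1:5,r2:3,r3:2,r4:7,r5:3
cycle 2: issue SUB r4<-Add1 // r0:Mul1,r1:5,r2:3,r3:2,r4:Add1,r5:3
cycle 3: issue MUL r2<-Mul2 // r0:Mul1,r1:5,r2:Mul2,r3:2,r4:Add1,r5:3
cycle 4: issue SUB r1<-Add2 // r0:Mul1,r1:Add2,r2:Mul2,r3:2,r4:Add1,r5:3
cycle 5: issue ADD r1<-Add3 // r0:Mul1,r1:Add3,r2:Mul2,r3:2,r4:Add1,r5:3
cycle 6: CDB Mul1=63; stall // r0:63,r1:Add3,r2:Mul2,r3:2,r4:Add1,r5:3
cycle 7: stall // r0:63,r1:Add3,r2:Mul2,r3:2,r4:Add1,r5:3
cycle 8: stall // r0:63,r1:Add3,r2:Mul2,r3:2,r4:Add1,r5:3
cycle 9: CDB Add1=-56; issue ADD r3<-Add1 // r0:63,r1:Add3,r2:Mul2,r3:Add1,r4:-56,r5:3
cycle 10: - // r0:63,r1:Add3,r2:Mul2,r3:Add1,r4:-56,r5:3
cycle 11: - // r0:63,r1:Add3,r2:Mul2,r3:Add1,r4:-56,r5:3
cycle 12: CDB Add3=-53 // r0:63,r1:-53,r2:Mul2,r3:Add1,r4:-56,r5:3
cycle 13: - // r0:63,r1:-53,r2:Mul2,r3:Add1,r4:-56,r5:3
cycle 14: CDB Mul2=-168 // r0:63,r1:-53,r2:-168,r3:Add1,r4:-56,r5:3
cycle 15: - // r0:63,r1:-53,r2:-168,r3:Add1,r4:-56,r5:3
cycle 16: - // r0:63,r1:-53,r2:-168,r3:Add1,r4:-56,r5:3
cycle 17: CDB Add1=-166 // r0:63,r1:-53,r2:-168,r3:-166,r4:-56,r5:3
cycle 18: CDB Add2=170 // r0:63,r1:-53,r2:-168,r3:-166,r4:-56,r5:3

STATUS = VALUE -166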